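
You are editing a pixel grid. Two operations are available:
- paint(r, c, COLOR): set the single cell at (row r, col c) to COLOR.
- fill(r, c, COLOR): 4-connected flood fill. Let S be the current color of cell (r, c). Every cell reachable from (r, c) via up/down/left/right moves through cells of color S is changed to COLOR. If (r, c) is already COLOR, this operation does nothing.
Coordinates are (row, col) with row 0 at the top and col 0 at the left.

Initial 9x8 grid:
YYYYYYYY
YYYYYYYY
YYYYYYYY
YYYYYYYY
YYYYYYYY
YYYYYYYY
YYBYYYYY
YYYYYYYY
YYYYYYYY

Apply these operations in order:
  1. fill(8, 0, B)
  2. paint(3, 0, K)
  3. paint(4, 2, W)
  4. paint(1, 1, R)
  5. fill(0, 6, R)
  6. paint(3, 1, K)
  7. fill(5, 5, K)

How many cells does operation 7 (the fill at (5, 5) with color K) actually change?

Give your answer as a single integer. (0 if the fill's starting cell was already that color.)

Answer: 69

Derivation:
After op 1 fill(8,0,B) [71 cells changed]:
BBBBBBBB
BBBBBBBB
BBBBBBBB
BBBBBBBB
BBBBBBBB
BBBBBBBB
BBBBBBBB
BBBBBBBB
BBBBBBBB
After op 2 paint(3,0,K):
BBBBBBBB
BBBBBBBB
BBBBBBBB
KBBBBBBB
BBBBBBBB
BBBBBBBB
BBBBBBBB
BBBBBBBB
BBBBBBBB
After op 3 paint(4,2,W):
BBBBBBBB
BBBBBBBB
BBBBBBBB
KBBBBBBB
BBWBBBBB
BBBBBBBB
BBBBBBBB
BBBBBBBB
BBBBBBBB
After op 4 paint(1,1,R):
BBBBBBBB
BRBBBBBB
BBBBBBBB
KBBBBBBB
BBWBBBBB
BBBBBBBB
BBBBBBBB
BBBBBBBB
BBBBBBBB
After op 5 fill(0,6,R) [69 cells changed]:
RRRRRRRR
RRRRRRRR
RRRRRRRR
KRRRRRRR
RRWRRRRR
RRRRRRRR
RRRRRRRR
RRRRRRRR
RRRRRRRR
After op 6 paint(3,1,K):
RRRRRRRR
RRRRRRRR
RRRRRRRR
KKRRRRRR
RRWRRRRR
RRRRRRRR
RRRRRRRR
RRRRRRRR
RRRRRRRR
After op 7 fill(5,5,K) [69 cells changed]:
KKKKKKKK
KKKKKKKK
KKKKKKKK
KKKKKKKK
KKWKKKKK
KKKKKKKK
KKKKKKKK
KKKKKKKK
KKKKKKKK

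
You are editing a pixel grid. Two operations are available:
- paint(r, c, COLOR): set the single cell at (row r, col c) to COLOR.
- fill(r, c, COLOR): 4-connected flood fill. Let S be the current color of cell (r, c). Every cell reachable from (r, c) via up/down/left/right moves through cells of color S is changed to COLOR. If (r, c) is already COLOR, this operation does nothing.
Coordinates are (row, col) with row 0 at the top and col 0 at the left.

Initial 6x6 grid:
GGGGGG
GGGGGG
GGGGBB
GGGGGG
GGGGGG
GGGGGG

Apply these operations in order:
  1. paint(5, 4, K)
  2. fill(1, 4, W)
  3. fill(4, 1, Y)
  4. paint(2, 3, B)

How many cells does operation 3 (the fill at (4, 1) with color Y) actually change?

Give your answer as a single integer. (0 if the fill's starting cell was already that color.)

After op 1 paint(5,4,K):
GGGGGG
GGGGGG
GGGGBB
GGGGGG
GGGGGG
GGGGKG
After op 2 fill(1,4,W) [33 cells changed]:
WWWWWW
WWWWWW
WWWWBB
WWWWWW
WWWWWW
WWWWKW
After op 3 fill(4,1,Y) [33 cells changed]:
YYYYYY
YYYYYY
YYYYBB
YYYYYY
YYYYYY
YYYYKY

Answer: 33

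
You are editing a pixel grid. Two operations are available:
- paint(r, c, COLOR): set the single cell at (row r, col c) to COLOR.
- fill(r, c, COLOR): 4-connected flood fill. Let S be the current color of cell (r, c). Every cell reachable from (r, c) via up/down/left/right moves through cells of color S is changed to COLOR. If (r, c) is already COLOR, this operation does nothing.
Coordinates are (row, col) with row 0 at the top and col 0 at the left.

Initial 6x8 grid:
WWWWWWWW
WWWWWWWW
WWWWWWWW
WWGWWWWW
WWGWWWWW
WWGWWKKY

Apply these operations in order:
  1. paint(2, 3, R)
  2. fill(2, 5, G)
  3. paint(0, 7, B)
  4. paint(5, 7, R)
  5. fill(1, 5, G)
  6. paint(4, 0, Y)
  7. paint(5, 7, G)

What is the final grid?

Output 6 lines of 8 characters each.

Answer: GGGGGGGB
GGGGGGGG
GGGRGGGG
GGGGGGGG
YGGGGGGG
GGGGGKKG

Derivation:
After op 1 paint(2,3,R):
WWWWWWWW
WWWWWWWW
WWWRWWWW
WWGWWWWW
WWGWWWWW
WWGWWKKY
After op 2 fill(2,5,G) [41 cells changed]:
GGGGGGGG
GGGGGGGG
GGGRGGGG
GGGGGGGG
GGGGGGGG
GGGGGKKY
After op 3 paint(0,7,B):
GGGGGGGB
GGGGGGGG
GGGRGGGG
GGGGGGGG
GGGGGGGG
GGGGGKKY
After op 4 paint(5,7,R):
GGGGGGGB
GGGGGGGG
GGGRGGGG
GGGGGGGG
GGGGGGGG
GGGGGKKR
After op 5 fill(1,5,G) [0 cells changed]:
GGGGGGGB
GGGGGGGG
GGGRGGGG
GGGGGGGG
GGGGGGGG
GGGGGKKR
After op 6 paint(4,0,Y):
GGGGGGGB
GGGGGGGG
GGGRGGGG
GGGGGGGG
YGGGGGGG
GGGGGKKR
After op 7 paint(5,7,G):
GGGGGGGB
GGGGGGGG
GGGRGGGG
GGGGGGGG
YGGGGGGG
GGGGGKKG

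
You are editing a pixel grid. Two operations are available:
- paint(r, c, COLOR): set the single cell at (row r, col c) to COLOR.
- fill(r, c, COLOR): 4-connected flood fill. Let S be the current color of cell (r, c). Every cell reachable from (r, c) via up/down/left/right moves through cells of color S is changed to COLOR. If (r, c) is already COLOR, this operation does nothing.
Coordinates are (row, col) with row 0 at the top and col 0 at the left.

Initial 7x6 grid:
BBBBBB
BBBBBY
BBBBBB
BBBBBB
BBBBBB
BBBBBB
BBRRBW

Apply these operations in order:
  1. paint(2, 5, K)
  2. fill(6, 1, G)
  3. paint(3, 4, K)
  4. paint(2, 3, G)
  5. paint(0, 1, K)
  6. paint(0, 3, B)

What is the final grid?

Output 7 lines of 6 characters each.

After op 1 paint(2,5,K):
BBBBBB
BBBBBY
BBBBBK
BBBBBB
BBBBBB
BBBBBB
BBRRBW
After op 2 fill(6,1,G) [37 cells changed]:
GGGGGG
GGGGGY
GGGGGK
GGGGGG
GGGGGG
GGGGGG
GGRRGW
After op 3 paint(3,4,K):
GGGGGG
GGGGGY
GGGGGK
GGGGKG
GGGGGG
GGGGGG
GGRRGW
After op 4 paint(2,3,G):
GGGGGG
GGGGGY
GGGGGK
GGGGKG
GGGGGG
GGGGGG
GGRRGW
After op 5 paint(0,1,K):
GKGGGG
GGGGGY
GGGGGK
GGGGKG
GGGGGG
GGGGGG
GGRRGW
After op 6 paint(0,3,B):
GKGBGG
GGGGGY
GGGGGK
GGGGKG
GGGGGG
GGGGGG
GGRRGW

Answer: GKGBGG
GGGGGY
GGGGGK
GGGGKG
GGGGGG
GGGGGG
GGRRGW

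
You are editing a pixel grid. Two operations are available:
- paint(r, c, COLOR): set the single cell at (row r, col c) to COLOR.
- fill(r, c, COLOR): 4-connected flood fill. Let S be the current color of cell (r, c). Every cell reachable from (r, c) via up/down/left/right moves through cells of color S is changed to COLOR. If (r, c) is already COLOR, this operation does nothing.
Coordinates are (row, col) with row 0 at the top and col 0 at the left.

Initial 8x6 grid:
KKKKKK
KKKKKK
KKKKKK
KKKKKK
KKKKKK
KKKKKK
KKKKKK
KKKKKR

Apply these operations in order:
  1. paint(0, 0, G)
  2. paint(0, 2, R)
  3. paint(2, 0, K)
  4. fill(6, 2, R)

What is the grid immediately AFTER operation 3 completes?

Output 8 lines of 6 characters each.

After op 1 paint(0,0,G):
GKKKKK
KKKKKK
KKKKKK
KKKKKK
KKKKKK
KKKKKK
KKKKKK
KKKKKR
After op 2 paint(0,2,R):
GKRKKK
KKKKKK
KKKKKK
KKKKKK
KKKKKK
KKKKKK
KKKKKK
KKKKKR
After op 3 paint(2,0,K):
GKRKKK
KKKKKK
KKKKKK
KKKKKK
KKKKKK
KKKKKK
KKKKKK
KKKKKR

Answer: GKRKKK
KKKKKK
KKKKKK
KKKKKK
KKKKKK
KKKKKK
KKKKKK
KKKKKR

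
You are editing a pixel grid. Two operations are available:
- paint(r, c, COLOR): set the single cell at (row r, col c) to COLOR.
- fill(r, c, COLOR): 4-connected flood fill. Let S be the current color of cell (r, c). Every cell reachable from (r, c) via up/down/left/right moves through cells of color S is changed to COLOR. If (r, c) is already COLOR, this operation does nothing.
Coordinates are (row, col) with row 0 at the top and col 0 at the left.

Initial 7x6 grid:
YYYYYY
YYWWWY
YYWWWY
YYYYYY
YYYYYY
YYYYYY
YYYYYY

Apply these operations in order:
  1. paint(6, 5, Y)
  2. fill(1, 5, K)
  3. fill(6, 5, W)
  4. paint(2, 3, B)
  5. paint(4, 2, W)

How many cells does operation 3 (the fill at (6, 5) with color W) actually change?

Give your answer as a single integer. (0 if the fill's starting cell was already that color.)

Answer: 36

Derivation:
After op 1 paint(6,5,Y):
YYYYYY
YYWWWY
YYWWWY
YYYYYY
YYYYYY
YYYYYY
YYYYYY
After op 2 fill(1,5,K) [36 cells changed]:
KKKKKK
KKWWWK
KKWWWK
KKKKKK
KKKKKK
KKKKKK
KKKKKK
After op 3 fill(6,5,W) [36 cells changed]:
WWWWWW
WWWWWW
WWWWWW
WWWWWW
WWWWWW
WWWWWW
WWWWWW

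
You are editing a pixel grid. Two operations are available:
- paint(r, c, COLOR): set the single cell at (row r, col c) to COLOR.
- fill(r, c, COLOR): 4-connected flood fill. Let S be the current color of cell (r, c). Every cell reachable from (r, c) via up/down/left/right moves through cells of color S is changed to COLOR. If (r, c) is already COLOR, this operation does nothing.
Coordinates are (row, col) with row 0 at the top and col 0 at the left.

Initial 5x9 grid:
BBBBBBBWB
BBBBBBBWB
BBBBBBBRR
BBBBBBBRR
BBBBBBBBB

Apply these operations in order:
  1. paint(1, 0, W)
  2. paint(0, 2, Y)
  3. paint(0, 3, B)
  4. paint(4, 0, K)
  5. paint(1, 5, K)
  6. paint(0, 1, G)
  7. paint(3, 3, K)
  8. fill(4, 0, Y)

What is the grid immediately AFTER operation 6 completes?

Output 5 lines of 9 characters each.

After op 1 paint(1,0,W):
BBBBBBBWB
WBBBBBBWB
BBBBBBBRR
BBBBBBBRR
BBBBBBBBB
After op 2 paint(0,2,Y):
BBYBBBBWB
WBBBBBBWB
BBBBBBBRR
BBBBBBBRR
BBBBBBBBB
After op 3 paint(0,3,B):
BBYBBBBWB
WBBBBBBWB
BBBBBBBRR
BBBBBBBRR
BBBBBBBBB
After op 4 paint(4,0,K):
BBYBBBBWB
WBBBBBBWB
BBBBBBBRR
BBBBBBBRR
KBBBBBBBB
After op 5 paint(1,5,K):
BBYBBBBWB
WBBBBKBWB
BBBBBBBRR
BBBBBBBRR
KBBBBBBBB
After op 6 paint(0,1,G):
BGYBBBBWB
WBBBBKBWB
BBBBBBBRR
BBBBBBBRR
KBBBBBBBB

Answer: BGYBBBBWB
WBBBBKBWB
BBBBBBBRR
BBBBBBBRR
KBBBBBBBB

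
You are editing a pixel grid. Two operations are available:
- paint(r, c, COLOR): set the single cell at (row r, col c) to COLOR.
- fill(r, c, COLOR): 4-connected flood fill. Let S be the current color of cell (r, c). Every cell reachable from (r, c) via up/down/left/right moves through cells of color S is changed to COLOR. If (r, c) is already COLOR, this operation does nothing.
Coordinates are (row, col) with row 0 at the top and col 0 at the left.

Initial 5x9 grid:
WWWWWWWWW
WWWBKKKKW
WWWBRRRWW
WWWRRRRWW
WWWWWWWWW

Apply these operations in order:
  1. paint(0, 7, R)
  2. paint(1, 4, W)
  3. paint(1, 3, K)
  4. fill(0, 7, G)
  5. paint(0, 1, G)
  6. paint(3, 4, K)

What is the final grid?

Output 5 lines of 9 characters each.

After op 1 paint(0,7,R):
WWWWWWWRW
WWWBKKKKW
WWWBRRRWW
WWWRRRRWW
WWWWWWWWW
After op 2 paint(1,4,W):
WWWWWWWRW
WWWBWKKKW
WWWBRRRWW
WWWRRRRWW
WWWWWWWWW
After op 3 paint(1,3,K):
WWWWWWWRW
WWWKWKKKW
WWWBRRRWW
WWWRRRRWW
WWWWWWWWW
After op 4 fill(0,7,G) [1 cells changed]:
WWWWWWWGW
WWWKWKKKW
WWWBRRRWW
WWWRRRRWW
WWWWWWWWW
After op 5 paint(0,1,G):
WGWWWWWGW
WWWKWKKKW
WWWBRRRWW
WWWRRRRWW
WWWWWWWWW
After op 6 paint(3,4,K):
WGWWWWWGW
WWWKWKKKW
WWWBRRRWW
WWWRKRRWW
WWWWWWWWW

Answer: WGWWWWWGW
WWWKWKKKW
WWWBRRRWW
WWWRKRRWW
WWWWWWWWW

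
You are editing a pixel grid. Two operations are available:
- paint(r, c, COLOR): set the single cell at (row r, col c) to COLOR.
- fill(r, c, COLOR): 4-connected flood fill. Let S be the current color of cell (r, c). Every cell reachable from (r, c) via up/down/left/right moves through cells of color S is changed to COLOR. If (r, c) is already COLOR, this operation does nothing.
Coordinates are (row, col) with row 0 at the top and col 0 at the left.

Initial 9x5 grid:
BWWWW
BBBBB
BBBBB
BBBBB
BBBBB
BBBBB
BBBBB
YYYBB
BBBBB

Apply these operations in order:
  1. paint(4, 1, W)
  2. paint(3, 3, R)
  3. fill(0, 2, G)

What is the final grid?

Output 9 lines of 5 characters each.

Answer: BGGGG
BBBBB
BBBBB
BBBRB
BWBBB
BBBBB
BBBBB
YYYBB
BBBBB

Derivation:
After op 1 paint(4,1,W):
BWWWW
BBBBB
BBBBB
BBBBB
BWBBB
BBBBB
BBBBB
YYYBB
BBBBB
After op 2 paint(3,3,R):
BWWWW
BBBBB
BBBBB
BBBRB
BWBBB
BBBBB
BBBBB
YYYBB
BBBBB
After op 3 fill(0,2,G) [4 cells changed]:
BGGGG
BBBBB
BBBBB
BBBRB
BWBBB
BBBBB
BBBBB
YYYBB
BBBBB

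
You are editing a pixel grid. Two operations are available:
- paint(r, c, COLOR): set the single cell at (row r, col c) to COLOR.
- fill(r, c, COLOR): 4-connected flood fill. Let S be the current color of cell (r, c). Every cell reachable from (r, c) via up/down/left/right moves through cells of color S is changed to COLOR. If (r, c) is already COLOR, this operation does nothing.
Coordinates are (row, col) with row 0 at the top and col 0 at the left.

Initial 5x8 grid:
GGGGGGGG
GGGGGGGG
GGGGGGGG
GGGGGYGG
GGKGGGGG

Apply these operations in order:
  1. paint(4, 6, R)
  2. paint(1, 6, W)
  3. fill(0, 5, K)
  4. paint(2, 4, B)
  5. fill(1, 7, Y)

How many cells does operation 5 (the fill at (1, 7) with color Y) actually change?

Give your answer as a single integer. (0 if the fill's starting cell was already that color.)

After op 1 paint(4,6,R):
GGGGGGGG
GGGGGGGG
GGGGGGGG
GGGGGYGG
GGKGGGRG
After op 2 paint(1,6,W):
GGGGGGGG
GGGGGGWG
GGGGGGGG
GGGGGYGG
GGKGGGRG
After op 3 fill(0,5,K) [36 cells changed]:
KKKKKKKK
KKKKKKWK
KKKKKKKK
KKKKKYKK
KKKKKKRK
After op 4 paint(2,4,B):
KKKKKKKK
KKKKKKWK
KKKKBKKK
KKKKKYKK
KKKKKKRK
After op 5 fill(1,7,Y) [36 cells changed]:
YYYYYYYY
YYYYYYWY
YYYYBYYY
YYYYYYYY
YYYYYYRY

Answer: 36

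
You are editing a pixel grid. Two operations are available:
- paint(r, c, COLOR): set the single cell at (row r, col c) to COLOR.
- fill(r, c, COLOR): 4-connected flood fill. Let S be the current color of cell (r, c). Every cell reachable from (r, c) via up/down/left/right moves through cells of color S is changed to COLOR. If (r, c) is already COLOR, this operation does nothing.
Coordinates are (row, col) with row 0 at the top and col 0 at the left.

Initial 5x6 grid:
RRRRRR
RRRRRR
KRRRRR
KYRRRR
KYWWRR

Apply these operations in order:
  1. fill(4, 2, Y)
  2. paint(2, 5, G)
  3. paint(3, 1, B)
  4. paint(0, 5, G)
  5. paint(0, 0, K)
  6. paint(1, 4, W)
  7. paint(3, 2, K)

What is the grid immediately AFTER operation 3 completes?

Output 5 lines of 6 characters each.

Answer: RRRRRR
RRRRRR
KRRRRG
KBRRRR
KYYYRR

Derivation:
After op 1 fill(4,2,Y) [2 cells changed]:
RRRRRR
RRRRRR
KRRRRR
KYRRRR
KYYYRR
After op 2 paint(2,5,G):
RRRRRR
RRRRRR
KRRRRG
KYRRRR
KYYYRR
After op 3 paint(3,1,B):
RRRRRR
RRRRRR
KRRRRG
KBRRRR
KYYYRR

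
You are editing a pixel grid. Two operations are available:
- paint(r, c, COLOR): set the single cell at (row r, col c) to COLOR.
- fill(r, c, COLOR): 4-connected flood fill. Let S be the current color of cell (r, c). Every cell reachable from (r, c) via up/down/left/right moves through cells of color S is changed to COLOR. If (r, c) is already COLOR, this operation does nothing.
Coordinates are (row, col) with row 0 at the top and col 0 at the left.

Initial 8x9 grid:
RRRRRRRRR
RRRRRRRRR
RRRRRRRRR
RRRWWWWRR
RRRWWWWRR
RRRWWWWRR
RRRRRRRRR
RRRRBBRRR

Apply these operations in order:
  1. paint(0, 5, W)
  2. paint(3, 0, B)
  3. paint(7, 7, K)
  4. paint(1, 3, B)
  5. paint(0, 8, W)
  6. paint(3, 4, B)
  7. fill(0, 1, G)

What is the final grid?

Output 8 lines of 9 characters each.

After op 1 paint(0,5,W):
RRRRRWRRR
RRRRRRRRR
RRRRRRRRR
RRRWWWWRR
RRRWWWWRR
RRRWWWWRR
RRRRRRRRR
RRRRBBRRR
After op 2 paint(3,0,B):
RRRRRWRRR
RRRRRRRRR
RRRRRRRRR
BRRWWWWRR
RRRWWWWRR
RRRWWWWRR
RRRRRRRRR
RRRRBBRRR
After op 3 paint(7,7,K):
RRRRRWRRR
RRRRRRRRR
RRRRRRRRR
BRRWWWWRR
RRRWWWWRR
RRRWWWWRR
RRRRRRRRR
RRRRBBRKR
After op 4 paint(1,3,B):
RRRRRWRRR
RRRBRRRRR
RRRRRRRRR
BRRWWWWRR
RRRWWWWRR
RRRWWWWRR
RRRRRRRRR
RRRRBBRKR
After op 5 paint(0,8,W):
RRRRRWRRW
RRRBRRRRR
RRRRRRRRR
BRRWWWWRR
RRRWWWWRR
RRRWWWWRR
RRRRRRRRR
RRRRBBRKR
After op 6 paint(3,4,B):
RRRRRWRRW
RRRBRRRRR
RRRRRRRRR
BRRWBWWRR
RRRWWWWRR
RRRWWWWRR
RRRRRRRRR
RRRRBBRKR
After op 7 fill(0,1,G) [53 cells changed]:
GGGGGWGGW
GGGBGGGGG
GGGGGGGGG
BGGWBWWGG
GGGWWWWGG
GGGWWWWGG
GGGGGGGGG
GGGGBBGKG

Answer: GGGGGWGGW
GGGBGGGGG
GGGGGGGGG
BGGWBWWGG
GGGWWWWGG
GGGWWWWGG
GGGGGGGGG
GGGGBBGKG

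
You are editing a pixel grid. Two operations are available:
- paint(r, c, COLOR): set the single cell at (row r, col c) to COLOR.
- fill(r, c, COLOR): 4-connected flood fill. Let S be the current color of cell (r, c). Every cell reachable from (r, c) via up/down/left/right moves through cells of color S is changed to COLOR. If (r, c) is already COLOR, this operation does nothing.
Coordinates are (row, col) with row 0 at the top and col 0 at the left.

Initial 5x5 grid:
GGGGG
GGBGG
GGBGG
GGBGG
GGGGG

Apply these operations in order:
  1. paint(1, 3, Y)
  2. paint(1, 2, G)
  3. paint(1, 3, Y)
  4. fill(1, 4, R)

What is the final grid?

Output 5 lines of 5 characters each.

Answer: RRRRR
RRRYR
RRBRR
RRBRR
RRRRR

Derivation:
After op 1 paint(1,3,Y):
GGGGG
GGBYG
GGBGG
GGBGG
GGGGG
After op 2 paint(1,2,G):
GGGGG
GGGYG
GGBGG
GGBGG
GGGGG
After op 3 paint(1,3,Y):
GGGGG
GGGYG
GGBGG
GGBGG
GGGGG
After op 4 fill(1,4,R) [22 cells changed]:
RRRRR
RRRYR
RRBRR
RRBRR
RRRRR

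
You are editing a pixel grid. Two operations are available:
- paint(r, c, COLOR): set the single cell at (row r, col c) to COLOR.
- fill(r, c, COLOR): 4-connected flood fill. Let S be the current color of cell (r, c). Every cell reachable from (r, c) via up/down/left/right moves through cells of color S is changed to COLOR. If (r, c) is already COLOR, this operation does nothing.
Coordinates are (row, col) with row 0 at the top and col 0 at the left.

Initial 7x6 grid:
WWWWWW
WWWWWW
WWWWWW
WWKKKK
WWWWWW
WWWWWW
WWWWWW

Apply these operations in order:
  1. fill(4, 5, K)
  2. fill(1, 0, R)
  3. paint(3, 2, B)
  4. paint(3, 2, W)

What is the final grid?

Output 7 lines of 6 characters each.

Answer: RRRRRR
RRRRRR
RRRRRR
RRWRRR
RRRRRR
RRRRRR
RRRRRR

Derivation:
After op 1 fill(4,5,K) [38 cells changed]:
KKKKKK
KKKKKK
KKKKKK
KKKKKK
KKKKKK
KKKKKK
KKKKKK
After op 2 fill(1,0,R) [42 cells changed]:
RRRRRR
RRRRRR
RRRRRR
RRRRRR
RRRRRR
RRRRRR
RRRRRR
After op 3 paint(3,2,B):
RRRRRR
RRRRRR
RRRRRR
RRBRRR
RRRRRR
RRRRRR
RRRRRR
After op 4 paint(3,2,W):
RRRRRR
RRRRRR
RRRRRR
RRWRRR
RRRRRR
RRRRRR
RRRRRR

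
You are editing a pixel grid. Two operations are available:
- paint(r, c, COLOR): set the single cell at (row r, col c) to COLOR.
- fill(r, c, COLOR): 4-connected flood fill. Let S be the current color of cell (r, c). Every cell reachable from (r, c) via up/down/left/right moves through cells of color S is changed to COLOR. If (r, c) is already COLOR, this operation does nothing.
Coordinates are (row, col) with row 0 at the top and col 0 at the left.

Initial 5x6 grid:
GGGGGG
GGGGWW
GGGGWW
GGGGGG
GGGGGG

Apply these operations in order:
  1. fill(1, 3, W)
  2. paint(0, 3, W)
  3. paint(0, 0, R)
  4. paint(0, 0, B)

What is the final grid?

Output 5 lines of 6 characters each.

Answer: BWWWWW
WWWWWW
WWWWWW
WWWWWW
WWWWWW

Derivation:
After op 1 fill(1,3,W) [26 cells changed]:
WWWWWW
WWWWWW
WWWWWW
WWWWWW
WWWWWW
After op 2 paint(0,3,W):
WWWWWW
WWWWWW
WWWWWW
WWWWWW
WWWWWW
After op 3 paint(0,0,R):
RWWWWW
WWWWWW
WWWWWW
WWWWWW
WWWWWW
After op 4 paint(0,0,B):
BWWWWW
WWWWWW
WWWWWW
WWWWWW
WWWWWW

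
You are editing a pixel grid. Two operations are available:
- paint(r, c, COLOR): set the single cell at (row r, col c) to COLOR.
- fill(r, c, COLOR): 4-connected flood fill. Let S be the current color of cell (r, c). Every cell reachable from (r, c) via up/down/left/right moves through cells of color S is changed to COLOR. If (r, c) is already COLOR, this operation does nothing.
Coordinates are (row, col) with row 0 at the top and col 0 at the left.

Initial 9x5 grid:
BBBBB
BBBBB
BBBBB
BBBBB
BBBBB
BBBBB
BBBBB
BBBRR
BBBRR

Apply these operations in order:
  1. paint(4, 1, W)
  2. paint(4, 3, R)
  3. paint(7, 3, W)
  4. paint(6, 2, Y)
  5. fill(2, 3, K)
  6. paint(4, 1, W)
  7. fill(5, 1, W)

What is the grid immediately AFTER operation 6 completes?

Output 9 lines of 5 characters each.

After op 1 paint(4,1,W):
BBBBB
BBBBB
BBBBB
BBBBB
BWBBB
BBBBB
BBBBB
BBBRR
BBBRR
After op 2 paint(4,3,R):
BBBBB
BBBBB
BBBBB
BBBBB
BWBRB
BBBBB
BBBBB
BBBRR
BBBRR
After op 3 paint(7,3,W):
BBBBB
BBBBB
BBBBB
BBBBB
BWBRB
BBBBB
BBBBB
BBBWR
BBBRR
After op 4 paint(6,2,Y):
BBBBB
BBBBB
BBBBB
BBBBB
BWBRB
BBBBB
BBYBB
BBBWR
BBBRR
After op 5 fill(2,3,K) [38 cells changed]:
KKKKK
KKKKK
KKKKK
KKKKK
KWKRK
KKKKK
KKYKK
KKKWR
KKKRR
After op 6 paint(4,1,W):
KKKKK
KKKKK
KKKKK
KKKKK
KWKRK
KKKKK
KKYKK
KKKWR
KKKRR

Answer: KKKKK
KKKKK
KKKKK
KKKKK
KWKRK
KKKKK
KKYKK
KKKWR
KKKRR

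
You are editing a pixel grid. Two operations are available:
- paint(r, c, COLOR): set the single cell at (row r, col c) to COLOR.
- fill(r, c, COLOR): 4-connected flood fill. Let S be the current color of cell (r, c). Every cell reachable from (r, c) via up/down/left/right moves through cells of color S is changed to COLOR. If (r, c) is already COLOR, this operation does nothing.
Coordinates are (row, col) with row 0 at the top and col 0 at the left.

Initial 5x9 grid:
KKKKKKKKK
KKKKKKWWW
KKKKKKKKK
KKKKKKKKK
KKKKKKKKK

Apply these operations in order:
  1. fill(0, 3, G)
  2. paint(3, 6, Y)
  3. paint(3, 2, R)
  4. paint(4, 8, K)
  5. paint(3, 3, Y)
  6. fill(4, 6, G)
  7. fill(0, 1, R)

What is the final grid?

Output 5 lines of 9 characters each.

After op 1 fill(0,3,G) [42 cells changed]:
GGGGGGGGG
GGGGGGWWW
GGGGGGGGG
GGGGGGGGG
GGGGGGGGG
After op 2 paint(3,6,Y):
GGGGGGGGG
GGGGGGWWW
GGGGGGGGG
GGGGGGYGG
GGGGGGGGG
After op 3 paint(3,2,R):
GGGGGGGGG
GGGGGGWWW
GGGGGGGGG
GGRGGGYGG
GGGGGGGGG
After op 4 paint(4,8,K):
GGGGGGGGG
GGGGGGWWW
GGGGGGGGG
GGRGGGYGG
GGGGGGGGK
After op 5 paint(3,3,Y):
GGGGGGGGG
GGGGGGWWW
GGGGGGGGG
GGRYGGYGG
GGGGGGGGK
After op 6 fill(4,6,G) [0 cells changed]:
GGGGGGGGG
GGGGGGWWW
GGGGGGGGG
GGRYGGYGG
GGGGGGGGK
After op 7 fill(0,1,R) [38 cells changed]:
RRRRRRRRR
RRRRRRWWW
RRRRRRRRR
RRRYRRYRR
RRRRRRRRK

Answer: RRRRRRRRR
RRRRRRWWW
RRRRRRRRR
RRRYRRYRR
RRRRRRRRK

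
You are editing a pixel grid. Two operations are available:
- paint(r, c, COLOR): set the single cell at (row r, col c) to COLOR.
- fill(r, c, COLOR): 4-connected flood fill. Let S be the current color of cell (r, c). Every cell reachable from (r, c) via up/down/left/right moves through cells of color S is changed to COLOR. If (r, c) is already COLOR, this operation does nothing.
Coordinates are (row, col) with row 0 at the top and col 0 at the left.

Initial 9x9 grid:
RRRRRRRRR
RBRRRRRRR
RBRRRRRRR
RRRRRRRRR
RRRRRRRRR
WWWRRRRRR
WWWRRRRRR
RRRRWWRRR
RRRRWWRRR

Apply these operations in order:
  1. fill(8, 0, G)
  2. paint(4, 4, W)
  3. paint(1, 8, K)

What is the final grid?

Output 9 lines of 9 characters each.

After op 1 fill(8,0,G) [69 cells changed]:
GGGGGGGGG
GBGGGGGGG
GBGGGGGGG
GGGGGGGGG
GGGGGGGGG
WWWGGGGGG
WWWGGGGGG
GGGGWWGGG
GGGGWWGGG
After op 2 paint(4,4,W):
GGGGGGGGG
GBGGGGGGG
GBGGGGGGG
GGGGGGGGG
GGGGWGGGG
WWWGGGGGG
WWWGGGGGG
GGGGWWGGG
GGGGWWGGG
After op 3 paint(1,8,K):
GGGGGGGGG
GBGGGGGGK
GBGGGGGGG
GGGGGGGGG
GGGGWGGGG
WWWGGGGGG
WWWGGGGGG
GGGGWWGGG
GGGGWWGGG

Answer: GGGGGGGGG
GBGGGGGGK
GBGGGGGGG
GGGGGGGGG
GGGGWGGGG
WWWGGGGGG
WWWGGGGGG
GGGGWWGGG
GGGGWWGGG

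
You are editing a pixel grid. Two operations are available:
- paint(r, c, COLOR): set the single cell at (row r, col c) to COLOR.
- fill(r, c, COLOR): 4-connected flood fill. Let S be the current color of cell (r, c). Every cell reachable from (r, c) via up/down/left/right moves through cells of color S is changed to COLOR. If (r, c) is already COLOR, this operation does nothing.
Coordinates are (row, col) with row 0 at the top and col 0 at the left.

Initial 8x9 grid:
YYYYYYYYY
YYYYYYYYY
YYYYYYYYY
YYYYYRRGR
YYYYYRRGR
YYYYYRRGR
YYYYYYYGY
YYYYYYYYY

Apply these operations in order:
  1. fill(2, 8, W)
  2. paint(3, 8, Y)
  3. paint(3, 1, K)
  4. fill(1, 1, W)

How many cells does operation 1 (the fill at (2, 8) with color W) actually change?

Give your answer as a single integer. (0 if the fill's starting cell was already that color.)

After op 1 fill(2,8,W) [59 cells changed]:
WWWWWWWWW
WWWWWWWWW
WWWWWWWWW
WWWWWRRGR
WWWWWRRGR
WWWWWRRGR
WWWWWWWGW
WWWWWWWWW

Answer: 59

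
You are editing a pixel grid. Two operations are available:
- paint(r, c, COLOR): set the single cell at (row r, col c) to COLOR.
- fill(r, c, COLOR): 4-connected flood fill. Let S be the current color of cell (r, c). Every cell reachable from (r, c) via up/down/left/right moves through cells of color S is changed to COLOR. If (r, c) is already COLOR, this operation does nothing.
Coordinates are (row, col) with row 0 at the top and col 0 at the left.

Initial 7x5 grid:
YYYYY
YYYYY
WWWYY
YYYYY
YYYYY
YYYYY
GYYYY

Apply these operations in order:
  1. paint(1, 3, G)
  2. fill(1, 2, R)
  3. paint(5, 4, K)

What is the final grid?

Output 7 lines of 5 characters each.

After op 1 paint(1,3,G):
YYYYY
YYYGY
WWWYY
YYYYY
YYYYY
YYYYY
GYYYY
After op 2 fill(1,2,R) [30 cells changed]:
RRRRR
RRRGR
WWWRR
RRRRR
RRRRR
RRRRR
GRRRR
After op 3 paint(5,4,K):
RRRRR
RRRGR
WWWRR
RRRRR
RRRRR
RRRRK
GRRRR

Answer: RRRRR
RRRGR
WWWRR
RRRRR
RRRRR
RRRRK
GRRRR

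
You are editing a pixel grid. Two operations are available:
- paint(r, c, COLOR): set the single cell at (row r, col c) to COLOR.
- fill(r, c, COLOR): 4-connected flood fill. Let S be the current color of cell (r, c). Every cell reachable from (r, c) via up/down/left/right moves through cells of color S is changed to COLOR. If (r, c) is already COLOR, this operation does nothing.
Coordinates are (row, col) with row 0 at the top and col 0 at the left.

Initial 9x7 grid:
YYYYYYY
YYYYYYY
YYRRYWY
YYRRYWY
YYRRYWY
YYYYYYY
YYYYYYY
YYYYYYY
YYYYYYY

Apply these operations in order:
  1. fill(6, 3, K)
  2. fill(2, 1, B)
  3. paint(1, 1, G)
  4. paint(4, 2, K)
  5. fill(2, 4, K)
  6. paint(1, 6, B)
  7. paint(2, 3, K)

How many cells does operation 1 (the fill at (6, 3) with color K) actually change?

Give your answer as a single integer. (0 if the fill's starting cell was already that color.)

Answer: 54

Derivation:
After op 1 fill(6,3,K) [54 cells changed]:
KKKKKKK
KKKKKKK
KKRRKWK
KKRRKWK
KKRRKWK
KKKKKKK
KKKKKKK
KKKKKKK
KKKKKKK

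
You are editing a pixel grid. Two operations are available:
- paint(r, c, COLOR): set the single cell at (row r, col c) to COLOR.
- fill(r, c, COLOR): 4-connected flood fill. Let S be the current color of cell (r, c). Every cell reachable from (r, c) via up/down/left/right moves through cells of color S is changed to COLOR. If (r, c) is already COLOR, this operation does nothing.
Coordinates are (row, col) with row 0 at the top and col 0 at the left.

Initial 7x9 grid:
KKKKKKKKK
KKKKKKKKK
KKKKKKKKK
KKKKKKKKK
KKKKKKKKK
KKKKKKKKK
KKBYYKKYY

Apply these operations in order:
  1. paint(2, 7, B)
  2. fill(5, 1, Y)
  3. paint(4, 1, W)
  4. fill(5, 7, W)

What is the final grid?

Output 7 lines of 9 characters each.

After op 1 paint(2,7,B):
KKKKKKKKK
KKKKKKKKK
KKKKKKKBK
KKKKKKKKK
KKKKKKKKK
KKKKKKKKK
KKBYYKKYY
After op 2 fill(5,1,Y) [57 cells changed]:
YYYYYYYYY
YYYYYYYYY
YYYYYYYBY
YYYYYYYYY
YYYYYYYYY
YYYYYYYYY
YYBYYYYYY
After op 3 paint(4,1,W):
YYYYYYYYY
YYYYYYYYY
YYYYYYYBY
YYYYYYYYY
YWYYYYYYY
YYYYYYYYY
YYBYYYYYY
After op 4 fill(5,7,W) [60 cells changed]:
WWWWWWWWW
WWWWWWWWW
WWWWWWWBW
WWWWWWWWW
WWWWWWWWW
WWWWWWWWW
WWBWWWWWW

Answer: WWWWWWWWW
WWWWWWWWW
WWWWWWWBW
WWWWWWWWW
WWWWWWWWW
WWWWWWWWW
WWBWWWWWW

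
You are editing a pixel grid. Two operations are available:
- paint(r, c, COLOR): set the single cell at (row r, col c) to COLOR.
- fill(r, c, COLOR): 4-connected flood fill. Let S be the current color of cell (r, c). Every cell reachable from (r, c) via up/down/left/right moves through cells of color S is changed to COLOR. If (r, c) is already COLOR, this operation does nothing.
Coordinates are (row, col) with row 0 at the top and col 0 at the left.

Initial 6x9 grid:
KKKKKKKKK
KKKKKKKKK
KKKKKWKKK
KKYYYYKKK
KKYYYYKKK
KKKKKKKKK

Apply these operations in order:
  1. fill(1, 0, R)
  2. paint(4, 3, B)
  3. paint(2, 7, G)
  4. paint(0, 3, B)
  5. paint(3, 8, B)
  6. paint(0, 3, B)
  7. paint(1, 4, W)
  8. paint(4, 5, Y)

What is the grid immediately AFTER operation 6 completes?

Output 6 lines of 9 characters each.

After op 1 fill(1,0,R) [45 cells changed]:
RRRRRRRRR
RRRRRRRRR
RRRRRWRRR
RRYYYYRRR
RRYYYYRRR
RRRRRRRRR
After op 2 paint(4,3,B):
RRRRRRRRR
RRRRRRRRR
RRRRRWRRR
RRYYYYRRR
RRYBYYRRR
RRRRRRRRR
After op 3 paint(2,7,G):
RRRRRRRRR
RRRRRRRRR
RRRRRWRGR
RRYYYYRRR
RRYBYYRRR
RRRRRRRRR
After op 4 paint(0,3,B):
RRRBRRRRR
RRRRRRRRR
RRRRRWRGR
RRYYYYRRR
RRYBYYRRR
RRRRRRRRR
After op 5 paint(3,8,B):
RRRBRRRRR
RRRRRRRRR
RRRRRWRGR
RRYYYYRRB
RRYBYYRRR
RRRRRRRRR
After op 6 paint(0,3,B):
RRRBRRRRR
RRRRRRRRR
RRRRRWRGR
RRYYYYRRB
RRYBYYRRR
RRRRRRRRR

Answer: RRRBRRRRR
RRRRRRRRR
RRRRRWRGR
RRYYYYRRB
RRYBYYRRR
RRRRRRRRR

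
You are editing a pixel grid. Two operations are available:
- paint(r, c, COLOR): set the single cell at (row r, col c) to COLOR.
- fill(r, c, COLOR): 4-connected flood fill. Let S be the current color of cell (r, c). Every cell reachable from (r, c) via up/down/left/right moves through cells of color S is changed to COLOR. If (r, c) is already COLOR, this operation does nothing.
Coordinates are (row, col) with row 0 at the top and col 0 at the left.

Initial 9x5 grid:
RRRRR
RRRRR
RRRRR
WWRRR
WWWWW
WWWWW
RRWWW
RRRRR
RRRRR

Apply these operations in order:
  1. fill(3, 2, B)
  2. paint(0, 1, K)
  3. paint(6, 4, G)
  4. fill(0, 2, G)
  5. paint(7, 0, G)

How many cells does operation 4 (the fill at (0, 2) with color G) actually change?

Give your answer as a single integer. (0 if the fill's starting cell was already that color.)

Answer: 17

Derivation:
After op 1 fill(3,2,B) [18 cells changed]:
BBBBB
BBBBB
BBBBB
WWBBB
WWWWW
WWWWW
RRWWW
RRRRR
RRRRR
After op 2 paint(0,1,K):
BKBBB
BBBBB
BBBBB
WWBBB
WWWWW
WWWWW
RRWWW
RRRRR
RRRRR
After op 3 paint(6,4,G):
BKBBB
BBBBB
BBBBB
WWBBB
WWWWW
WWWWW
RRWWG
RRRRR
RRRRR
After op 4 fill(0,2,G) [17 cells changed]:
GKGGG
GGGGG
GGGGG
WWGGG
WWWWW
WWWWW
RRWWG
RRRRR
RRRRR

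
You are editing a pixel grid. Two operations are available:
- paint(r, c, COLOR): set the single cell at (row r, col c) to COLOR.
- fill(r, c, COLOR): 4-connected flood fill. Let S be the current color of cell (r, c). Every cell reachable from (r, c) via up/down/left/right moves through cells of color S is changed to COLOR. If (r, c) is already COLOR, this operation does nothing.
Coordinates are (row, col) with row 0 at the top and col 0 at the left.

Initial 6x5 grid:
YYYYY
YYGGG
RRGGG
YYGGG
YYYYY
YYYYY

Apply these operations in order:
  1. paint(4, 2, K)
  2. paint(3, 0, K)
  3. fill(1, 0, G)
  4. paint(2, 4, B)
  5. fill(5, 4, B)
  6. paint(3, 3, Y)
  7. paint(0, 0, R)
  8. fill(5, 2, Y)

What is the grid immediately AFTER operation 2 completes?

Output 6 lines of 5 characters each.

Answer: YYYYY
YYGGG
RRGGG
KYGGG
YYKYY
YYYYY

Derivation:
After op 1 paint(4,2,K):
YYYYY
YYGGG
RRGGG
YYGGG
YYKYY
YYYYY
After op 2 paint(3,0,K):
YYYYY
YYGGG
RRGGG
KYGGG
YYKYY
YYYYY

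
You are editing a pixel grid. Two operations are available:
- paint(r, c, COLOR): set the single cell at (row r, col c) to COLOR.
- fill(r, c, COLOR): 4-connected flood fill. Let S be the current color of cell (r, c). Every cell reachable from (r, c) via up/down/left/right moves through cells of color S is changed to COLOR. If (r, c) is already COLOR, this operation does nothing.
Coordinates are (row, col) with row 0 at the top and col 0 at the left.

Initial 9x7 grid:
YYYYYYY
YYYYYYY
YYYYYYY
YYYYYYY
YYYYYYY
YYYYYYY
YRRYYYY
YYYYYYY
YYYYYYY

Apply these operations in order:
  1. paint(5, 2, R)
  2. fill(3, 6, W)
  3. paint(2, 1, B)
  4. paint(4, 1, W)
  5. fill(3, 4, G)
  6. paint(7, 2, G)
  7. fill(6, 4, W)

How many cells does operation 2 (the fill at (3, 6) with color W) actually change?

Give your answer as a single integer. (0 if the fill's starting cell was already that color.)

Answer: 60

Derivation:
After op 1 paint(5,2,R):
YYYYYYY
YYYYYYY
YYYYYYY
YYYYYYY
YYYYYYY
YYRYYYY
YRRYYYY
YYYYYYY
YYYYYYY
After op 2 fill(3,6,W) [60 cells changed]:
WWWWWWW
WWWWWWW
WWWWWWW
WWWWWWW
WWWWWWW
WWRWWWW
WRRWWWW
WWWWWWW
WWWWWWW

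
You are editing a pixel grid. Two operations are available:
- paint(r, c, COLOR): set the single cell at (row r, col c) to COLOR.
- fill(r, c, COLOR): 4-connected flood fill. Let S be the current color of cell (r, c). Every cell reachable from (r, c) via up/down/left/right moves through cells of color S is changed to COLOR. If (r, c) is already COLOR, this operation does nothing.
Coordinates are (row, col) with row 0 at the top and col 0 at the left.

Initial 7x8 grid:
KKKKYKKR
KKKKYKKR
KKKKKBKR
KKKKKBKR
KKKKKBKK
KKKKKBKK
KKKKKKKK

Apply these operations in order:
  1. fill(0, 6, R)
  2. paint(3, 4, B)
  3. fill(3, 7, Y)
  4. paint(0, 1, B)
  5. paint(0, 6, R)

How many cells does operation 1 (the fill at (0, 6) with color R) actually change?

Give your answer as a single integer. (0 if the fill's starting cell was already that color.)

After op 1 fill(0,6,R) [46 cells changed]:
RRRRYRRR
RRRRYRRR
RRRRRBRR
RRRRRBRR
RRRRRBRR
RRRRRBRR
RRRRRRRR

Answer: 46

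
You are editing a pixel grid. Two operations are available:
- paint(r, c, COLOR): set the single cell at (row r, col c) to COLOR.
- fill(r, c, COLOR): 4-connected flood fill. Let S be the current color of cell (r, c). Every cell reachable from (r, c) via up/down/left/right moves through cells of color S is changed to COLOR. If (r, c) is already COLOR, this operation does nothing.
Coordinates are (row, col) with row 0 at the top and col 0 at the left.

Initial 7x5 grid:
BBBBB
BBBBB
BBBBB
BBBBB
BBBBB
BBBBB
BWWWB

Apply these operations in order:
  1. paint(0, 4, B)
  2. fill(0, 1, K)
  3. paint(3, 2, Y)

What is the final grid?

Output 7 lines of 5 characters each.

Answer: KKKKK
KKKKK
KKKKK
KKYKK
KKKKK
KKKKK
KWWWK

Derivation:
After op 1 paint(0,4,B):
BBBBB
BBBBB
BBBBB
BBBBB
BBBBB
BBBBB
BWWWB
After op 2 fill(0,1,K) [32 cells changed]:
KKKKK
KKKKK
KKKKK
KKKKK
KKKKK
KKKKK
KWWWK
After op 3 paint(3,2,Y):
KKKKK
KKKKK
KKKKK
KKYKK
KKKKK
KKKKK
KWWWK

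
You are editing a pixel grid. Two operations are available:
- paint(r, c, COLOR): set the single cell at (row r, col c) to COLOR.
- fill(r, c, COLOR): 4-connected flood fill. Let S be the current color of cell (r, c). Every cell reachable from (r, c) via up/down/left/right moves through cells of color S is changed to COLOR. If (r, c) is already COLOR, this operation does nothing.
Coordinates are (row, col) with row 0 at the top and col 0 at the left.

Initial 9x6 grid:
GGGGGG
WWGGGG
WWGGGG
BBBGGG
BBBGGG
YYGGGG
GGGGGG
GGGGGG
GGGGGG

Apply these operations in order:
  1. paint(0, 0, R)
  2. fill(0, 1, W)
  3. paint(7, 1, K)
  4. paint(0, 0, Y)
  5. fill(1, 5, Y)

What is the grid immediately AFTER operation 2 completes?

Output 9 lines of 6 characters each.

After op 1 paint(0,0,R):
RGGGGG
WWGGGG
WWGGGG
BBBGGG
BBBGGG
YYGGGG
GGGGGG
GGGGGG
GGGGGG
After op 2 fill(0,1,W) [41 cells changed]:
RWWWWW
WWWWWW
WWWWWW
BBBWWW
BBBWWW
YYWWWW
WWWWWW
WWWWWW
WWWWWW

Answer: RWWWWW
WWWWWW
WWWWWW
BBBWWW
BBBWWW
YYWWWW
WWWWWW
WWWWWW
WWWWWW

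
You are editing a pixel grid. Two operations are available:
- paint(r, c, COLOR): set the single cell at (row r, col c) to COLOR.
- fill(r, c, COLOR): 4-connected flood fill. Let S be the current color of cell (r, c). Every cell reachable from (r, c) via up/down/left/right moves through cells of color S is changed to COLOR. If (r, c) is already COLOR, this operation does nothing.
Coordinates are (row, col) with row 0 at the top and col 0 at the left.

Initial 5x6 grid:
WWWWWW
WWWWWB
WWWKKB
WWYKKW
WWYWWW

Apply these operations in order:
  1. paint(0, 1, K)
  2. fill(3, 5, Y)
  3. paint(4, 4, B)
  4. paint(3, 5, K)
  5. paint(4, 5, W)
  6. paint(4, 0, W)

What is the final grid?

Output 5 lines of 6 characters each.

Answer: WKWWWW
WWWWWB
WWWKKB
WWYKKK
WWYYBW

Derivation:
After op 1 paint(0,1,K):
WKWWWW
WWWWWB
WWWKKB
WWYKKW
WWYWWW
After op 2 fill(3,5,Y) [4 cells changed]:
WKWWWW
WWWWWB
WWWKKB
WWYKKY
WWYYYY
After op 3 paint(4,4,B):
WKWWWW
WWWWWB
WWWKKB
WWYKKY
WWYYBY
After op 4 paint(3,5,K):
WKWWWW
WWWWWB
WWWKKB
WWYKKK
WWYYBY
After op 5 paint(4,5,W):
WKWWWW
WWWWWB
WWWKKB
WWYKKK
WWYYBW
After op 6 paint(4,0,W):
WKWWWW
WWWWWB
WWWKKB
WWYKKK
WWYYBW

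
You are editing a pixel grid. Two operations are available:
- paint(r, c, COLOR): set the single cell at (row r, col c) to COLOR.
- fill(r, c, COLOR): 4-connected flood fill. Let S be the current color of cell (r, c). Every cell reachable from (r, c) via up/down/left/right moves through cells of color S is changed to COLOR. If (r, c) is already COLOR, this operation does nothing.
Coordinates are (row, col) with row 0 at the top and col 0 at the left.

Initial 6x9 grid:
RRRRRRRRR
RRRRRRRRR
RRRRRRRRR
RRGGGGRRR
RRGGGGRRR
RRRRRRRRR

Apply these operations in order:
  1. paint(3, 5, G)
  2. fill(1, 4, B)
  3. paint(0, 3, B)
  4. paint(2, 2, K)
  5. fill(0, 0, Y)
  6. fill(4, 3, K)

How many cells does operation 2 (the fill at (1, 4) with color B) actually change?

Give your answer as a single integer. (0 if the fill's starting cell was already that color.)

Answer: 46

Derivation:
After op 1 paint(3,5,G):
RRRRRRRRR
RRRRRRRRR
RRRRRRRRR
RRGGGGRRR
RRGGGGRRR
RRRRRRRRR
After op 2 fill(1,4,B) [46 cells changed]:
BBBBBBBBB
BBBBBBBBB
BBBBBBBBB
BBGGGGBBB
BBGGGGBBB
BBBBBBBBB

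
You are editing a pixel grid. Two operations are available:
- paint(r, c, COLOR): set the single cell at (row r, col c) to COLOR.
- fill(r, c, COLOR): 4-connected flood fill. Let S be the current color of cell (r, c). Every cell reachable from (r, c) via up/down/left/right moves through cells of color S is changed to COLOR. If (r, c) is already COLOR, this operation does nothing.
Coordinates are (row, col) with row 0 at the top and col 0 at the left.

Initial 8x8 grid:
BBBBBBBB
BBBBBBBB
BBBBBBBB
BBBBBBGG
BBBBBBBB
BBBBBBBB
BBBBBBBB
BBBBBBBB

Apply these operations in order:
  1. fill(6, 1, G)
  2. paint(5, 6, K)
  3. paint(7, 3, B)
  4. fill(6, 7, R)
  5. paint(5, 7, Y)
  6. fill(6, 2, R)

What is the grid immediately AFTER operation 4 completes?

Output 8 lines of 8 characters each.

Answer: RRRRRRRR
RRRRRRRR
RRRRRRRR
RRRRRRRR
RRRRRRRR
RRRRRRKR
RRRRRRRR
RRRBRRRR

Derivation:
After op 1 fill(6,1,G) [62 cells changed]:
GGGGGGGG
GGGGGGGG
GGGGGGGG
GGGGGGGG
GGGGGGGG
GGGGGGGG
GGGGGGGG
GGGGGGGG
After op 2 paint(5,6,K):
GGGGGGGG
GGGGGGGG
GGGGGGGG
GGGGGGGG
GGGGGGGG
GGGGGGKG
GGGGGGGG
GGGGGGGG
After op 3 paint(7,3,B):
GGGGGGGG
GGGGGGGG
GGGGGGGG
GGGGGGGG
GGGGGGGG
GGGGGGKG
GGGGGGGG
GGGBGGGG
After op 4 fill(6,7,R) [62 cells changed]:
RRRRRRRR
RRRRRRRR
RRRRRRRR
RRRRRRRR
RRRRRRRR
RRRRRRKR
RRRRRRRR
RRRBRRRR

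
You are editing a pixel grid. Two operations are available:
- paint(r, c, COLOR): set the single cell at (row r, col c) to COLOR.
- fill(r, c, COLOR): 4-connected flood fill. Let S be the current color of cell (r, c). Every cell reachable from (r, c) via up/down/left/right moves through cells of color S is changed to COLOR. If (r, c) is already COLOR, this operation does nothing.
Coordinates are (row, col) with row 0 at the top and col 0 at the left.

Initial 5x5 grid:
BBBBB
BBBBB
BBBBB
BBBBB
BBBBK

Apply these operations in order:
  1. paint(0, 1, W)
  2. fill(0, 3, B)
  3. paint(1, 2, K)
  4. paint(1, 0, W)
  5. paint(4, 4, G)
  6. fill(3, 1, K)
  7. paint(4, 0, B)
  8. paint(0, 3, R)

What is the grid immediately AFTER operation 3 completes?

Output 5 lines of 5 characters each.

After op 1 paint(0,1,W):
BWBBB
BBBBB
BBBBB
BBBBB
BBBBK
After op 2 fill(0,3,B) [0 cells changed]:
BWBBB
BBBBB
BBBBB
BBBBB
BBBBK
After op 3 paint(1,2,K):
BWBBB
BBKBB
BBBBB
BBBBB
BBBBK

Answer: BWBBB
BBKBB
BBBBB
BBBBB
BBBBK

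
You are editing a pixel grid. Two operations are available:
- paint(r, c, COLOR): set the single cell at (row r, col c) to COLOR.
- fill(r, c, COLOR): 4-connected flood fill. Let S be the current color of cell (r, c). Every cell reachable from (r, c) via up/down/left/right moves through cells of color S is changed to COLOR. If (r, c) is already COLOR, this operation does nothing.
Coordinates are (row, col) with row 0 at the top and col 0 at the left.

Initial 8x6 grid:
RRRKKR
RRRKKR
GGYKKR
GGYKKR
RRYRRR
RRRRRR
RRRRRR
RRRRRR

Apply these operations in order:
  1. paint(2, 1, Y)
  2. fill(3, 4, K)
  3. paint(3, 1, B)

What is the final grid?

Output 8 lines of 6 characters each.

After op 1 paint(2,1,Y):
RRRKKR
RRRKKR
GYYKKR
GGYKKR
RRYRRR
RRRRRR
RRRRRR
RRRRRR
After op 2 fill(3,4,K) [0 cells changed]:
RRRKKR
RRRKKR
GYYKKR
GGYKKR
RRYRRR
RRRRRR
RRRRRR
RRRRRR
After op 3 paint(3,1,B):
RRRKKR
RRRKKR
GYYKKR
GBYKKR
RRYRRR
RRRRRR
RRRRRR
RRRRRR

Answer: RRRKKR
RRRKKR
GYYKKR
GBYKKR
RRYRRR
RRRRRR
RRRRRR
RRRRRR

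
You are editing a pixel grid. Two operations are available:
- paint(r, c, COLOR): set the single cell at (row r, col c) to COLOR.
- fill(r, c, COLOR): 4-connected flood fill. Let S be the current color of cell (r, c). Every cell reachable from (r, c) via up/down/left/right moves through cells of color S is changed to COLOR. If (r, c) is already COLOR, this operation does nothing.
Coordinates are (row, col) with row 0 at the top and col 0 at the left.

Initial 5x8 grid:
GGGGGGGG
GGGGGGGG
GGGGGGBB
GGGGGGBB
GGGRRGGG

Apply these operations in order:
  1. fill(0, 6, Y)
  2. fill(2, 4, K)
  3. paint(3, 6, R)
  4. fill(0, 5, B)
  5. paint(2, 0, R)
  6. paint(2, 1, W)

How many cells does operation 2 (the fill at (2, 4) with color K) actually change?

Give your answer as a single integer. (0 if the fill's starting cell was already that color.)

Answer: 34

Derivation:
After op 1 fill(0,6,Y) [34 cells changed]:
YYYYYYYY
YYYYYYYY
YYYYYYBB
YYYYYYBB
YYYRRYYY
After op 2 fill(2,4,K) [34 cells changed]:
KKKKKKKK
KKKKKKKK
KKKKKKBB
KKKKKKBB
KKKRRKKK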